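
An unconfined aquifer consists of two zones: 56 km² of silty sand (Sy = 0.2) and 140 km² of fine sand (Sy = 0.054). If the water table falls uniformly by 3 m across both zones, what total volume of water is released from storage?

ΔV ≈ 5.63 × 10^7 m³

A₁ = 56 km² = 5.6 × 10^7 m²; A₂ = 140 km² = 1.4 × 10^8 m²
ΔV₁ = 0.2 × 5.6 × 10^7 × 3 = 3.36 × 10^7 m³
ΔV₂ = 0.054 × 1.4 × 10^8 × 3 = 2.268 × 10^7 m³
ΔV = ΔV₁ + ΔV₂ = 5.628 × 10^7 m³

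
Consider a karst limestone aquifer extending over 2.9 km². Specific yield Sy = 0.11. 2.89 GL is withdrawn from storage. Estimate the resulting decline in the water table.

A = 2.9 km² = 2.9 × 10^6 m²
ΔV = 2.89 GL = 2.89 × 10^6 m³
Δh = ΔV / (Sy × A) = 2.89 × 10^6 m³ / (0.11 × 2.9 × 10^6 m²) = 9.06 m

Δh ≈ 9.06 m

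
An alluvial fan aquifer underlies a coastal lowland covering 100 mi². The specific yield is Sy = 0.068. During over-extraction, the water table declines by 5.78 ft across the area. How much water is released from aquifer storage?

A = 100 mi² = 2.59 × 10^8 m²
Δh = 5.78 ft = 1.762 m
ΔV = Sy × A × Δh = 0.068 × 2.59 × 10^8 m² × 1.762 m = 3.103 × 10^7 m³

ΔV ≈ 3.1 × 10^7 m³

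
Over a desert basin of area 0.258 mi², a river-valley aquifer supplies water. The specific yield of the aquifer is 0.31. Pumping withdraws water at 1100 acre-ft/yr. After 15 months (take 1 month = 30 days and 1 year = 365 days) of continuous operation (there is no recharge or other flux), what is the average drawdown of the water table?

Δh ≈ 8.08 m

A = 0.258 mi² = 6.682 × 10^5 m²
Q = 1100 acre-ft/yr = 3717 m³/d
t = 15 months = 450 d
ΔV = Q × t = 3717 m³/d × 450 d = 1.673 × 10^6 m³
Δh = ΔV / (Sy × A) = 1.673 × 10^6 / (0.31 × 6.682 × 10^5) = 8.075 m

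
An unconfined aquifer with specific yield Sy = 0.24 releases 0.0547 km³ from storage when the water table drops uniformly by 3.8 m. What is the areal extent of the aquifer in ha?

A ≈ 6000 ha

ΔV = 0.0547 km³ = 5.47 × 10^7 m³
A = ΔV / (Sy × Δh) = 5.47 × 10^7 / (0.24 × 3.8) = 5.998 × 10^7 m²
A = 5.998 × 10^7 m² = 5998 ha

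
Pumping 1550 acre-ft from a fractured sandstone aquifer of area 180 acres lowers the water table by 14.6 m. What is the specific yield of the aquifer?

A = 180 acres = 7.284 × 10^5 m²
ΔV = 1550 acre-ft = 1.912 × 10^6 m³
Sy = ΔV / (A × Δh) = 1.912 × 10^6 m³ / (7.284 × 10^5 m² × 14.6 m) = 0.1798

Sy ≈ 0.18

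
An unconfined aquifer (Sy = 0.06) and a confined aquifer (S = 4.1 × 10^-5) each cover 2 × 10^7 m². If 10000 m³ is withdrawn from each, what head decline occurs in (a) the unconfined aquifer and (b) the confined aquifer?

Unconfined: Δh_u = ΔV/(Sy·A) = 10000/(0.06 × 2 × 10^7) = 0.008333 m
Confined: Δh_c = ΔV/(S·A) = 10000/(4.1 × 10^-5 × 2 × 10^7) = 12.2 m

Δh_u ≈ 0.00833 m; Δh_c ≈ 12.2 m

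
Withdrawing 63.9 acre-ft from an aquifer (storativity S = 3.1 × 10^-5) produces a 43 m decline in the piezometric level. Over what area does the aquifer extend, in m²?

ΔV = 63.9 acre-ft = 78820 m³
A = ΔV / (S × Δh) = 78820 / (3.1 × 10^-5 × 43) = 5.913 × 10^7 m²

A ≈ 5.91 × 10^7 m²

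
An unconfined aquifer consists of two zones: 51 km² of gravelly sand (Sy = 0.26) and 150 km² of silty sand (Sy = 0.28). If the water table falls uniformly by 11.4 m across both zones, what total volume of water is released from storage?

ΔV ≈ 6.3 × 10^8 m³

A₁ = 51 km² = 5.1 × 10^7 m²; A₂ = 150 km² = 1.5 × 10^8 m²
ΔV₁ = 0.26 × 5.1 × 10^7 × 11.4 = 1.512 × 10^8 m³
ΔV₂ = 0.28 × 1.5 × 10^8 × 11.4 = 4.788 × 10^8 m³
ΔV = ΔV₁ + ΔV₂ = 6.3 × 10^8 m³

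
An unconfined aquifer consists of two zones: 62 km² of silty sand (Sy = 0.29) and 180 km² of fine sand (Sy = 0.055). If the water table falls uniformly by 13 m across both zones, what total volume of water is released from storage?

ΔV ≈ 3.62 × 10^8 m³

A₁ = 62 km² = 6.2 × 10^7 m²; A₂ = 180 km² = 1.8 × 10^8 m²
ΔV₁ = 0.29 × 6.2 × 10^7 × 13 = 2.337 × 10^8 m³
ΔV₂ = 0.055 × 1.8 × 10^8 × 13 = 1.287 × 10^8 m³
ΔV = ΔV₁ + ΔV₂ = 3.624 × 10^8 m³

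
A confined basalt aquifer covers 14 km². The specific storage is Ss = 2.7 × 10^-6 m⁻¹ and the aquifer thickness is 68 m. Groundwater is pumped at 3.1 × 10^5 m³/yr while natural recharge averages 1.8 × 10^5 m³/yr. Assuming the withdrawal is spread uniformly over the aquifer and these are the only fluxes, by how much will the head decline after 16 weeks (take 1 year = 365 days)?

Δh ≈ 15.5 m

S = Ss × b = 2.7 × 10^-6 m⁻¹ × 68 m = 1.836 × 10^-4
A = 14 km² = 1.4 × 10^7 m²
Net abstraction = 3.1 × 10^5 − 1.8 × 10^5 = 1.3 × 10^5 m³/yr
Q_net = 1.3 × 10^5 m³/yr = 356.2 m³/d
t = 16 weeks = 112 d
ΔV = Q × t = 356.2 m³/d × 112 d = 39890 m³
Δh = ΔV / (S × A) = 39890 / (1.836 × 10^-4 × 1.4 × 10^7) = 15.52 m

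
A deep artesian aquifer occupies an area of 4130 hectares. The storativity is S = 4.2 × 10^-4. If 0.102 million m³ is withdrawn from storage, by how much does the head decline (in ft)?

A = 4130 hectares = 4.13 × 10^7 m²
ΔV = 0.102 million m³ = 1.02 × 10^5 m³
Δh = ΔV / (S × A) = 1.02 × 10^5 m³ / (4.2 × 10^-4 × 4.13 × 10^7 m²) = 5.88 m
Δh = 5.88 m = 19.29 ft

Δh ≈ 19.3 ft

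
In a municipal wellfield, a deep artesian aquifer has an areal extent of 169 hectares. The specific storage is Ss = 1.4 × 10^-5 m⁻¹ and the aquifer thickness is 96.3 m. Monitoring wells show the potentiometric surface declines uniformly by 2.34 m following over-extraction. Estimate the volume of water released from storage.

ΔV ≈ 5330 m³

S = Ss × b = 1.4 × 10^-5 m⁻¹ × 96.3 m = 1.348 × 10^-3
A = 169 hectares = 1.69 × 10^6 m²
ΔV = S × A × Δh = 0.001348 × 1.69 × 10^6 m² × 2.34 m = 5332 m³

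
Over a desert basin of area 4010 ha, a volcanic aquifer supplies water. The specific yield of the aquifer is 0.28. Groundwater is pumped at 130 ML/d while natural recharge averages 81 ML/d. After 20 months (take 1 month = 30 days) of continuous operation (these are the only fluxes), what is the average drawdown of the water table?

Δh ≈ 2.62 m

A = 4010 ha = 4.01 × 10^7 m²
Net abstraction = 130 − 81 = 49 ML/d
Q_net = 49 ML/d = 49000 m³/d
t = 20 months = 600 d
ΔV = Q × t = 49000 m³/d × 600 d = 2.94 × 10^7 m³
Δh = ΔV / (Sy × A) = 2.94 × 10^7 / (0.28 × 4.01 × 10^7) = 2.618 m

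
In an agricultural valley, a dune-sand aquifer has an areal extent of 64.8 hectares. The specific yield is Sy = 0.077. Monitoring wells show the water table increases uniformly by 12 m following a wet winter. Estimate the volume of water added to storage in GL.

ΔV ≈ 0.599 GL

A = 64.8 hectares = 6.48 × 10^5 m²
ΔV = Sy × A × Δh = 0.077 × 6.48 × 10^5 m² × 12 m = 5.988 × 10^5 m³
ΔV = 5.988 × 10^5 m³ = 0.5988 GL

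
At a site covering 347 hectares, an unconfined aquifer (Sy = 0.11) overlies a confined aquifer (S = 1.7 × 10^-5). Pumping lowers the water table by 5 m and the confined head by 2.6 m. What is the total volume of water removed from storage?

A = 347 hectares = 3.47 × 10^6 m²
Unconfined: ΔV_u = Sy × A × Δh_u = 0.11 × 3.47 × 10^6 × 5 = 1.909 × 10^6 m³
Confined: ΔV_c = S × A × Δh_c = 1.7 × 10^-5 × 3.47 × 10^6 × 2.6 = 153.4 m³
Total ΔV = 1.909 × 10^6 + 153.4 = 1.909 × 10^6 m³

ΔV ≈ 1.91 × 10^6 m³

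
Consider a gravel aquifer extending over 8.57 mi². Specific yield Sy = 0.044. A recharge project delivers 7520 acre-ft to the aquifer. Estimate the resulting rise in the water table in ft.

A = 8.57 mi² = 2.22 × 10^7 m²
ΔV = 7520 acre-ft = 9.276 × 10^6 m³
Δh = ΔV / (Sy × A) = 9.276 × 10^6 m³ / (0.044 × 2.22 × 10^7 m²) = 9.498 m
Δh = 9.498 m = 31.16 ft

Δh ≈ 31.2 ft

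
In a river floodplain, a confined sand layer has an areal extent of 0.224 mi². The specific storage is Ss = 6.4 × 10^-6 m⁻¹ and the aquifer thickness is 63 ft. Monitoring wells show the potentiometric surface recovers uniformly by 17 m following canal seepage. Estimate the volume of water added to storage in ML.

b = 63 ft = 19.2 m
S = Ss × b = 6.4 × 10^-6 m⁻¹ × 19.2 m = 1.229 × 10^-4
A = 0.224 mi² = 5.802 × 10^5 m²
ΔV = S × A × Δh = 1.229 × 10^-4 × 5.802 × 10^5 m² × 17 m = 1212 m³
ΔV = 1212 m³ = 1.212 ML

ΔV ≈ 1.21 ML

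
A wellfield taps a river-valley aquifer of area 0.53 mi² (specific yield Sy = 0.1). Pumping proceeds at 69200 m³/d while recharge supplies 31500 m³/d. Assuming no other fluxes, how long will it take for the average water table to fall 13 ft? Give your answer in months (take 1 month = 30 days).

A = 0.53 mi² = 1.373 × 10^6 m²
Δh = 13 ft = 3.962 m
ΔV = Sy × A × Δh = 0.1 × 1.373 × 10^6 × 3.962 = 5.439 × 10^5 m³
Net withdrawal = 69200 − 31500 = 37700 m³/d
t = ΔV / Q = 5.439 × 10^5 m³ / 37700 m³/d = 14.43 d
t = 14.43 d ≈ 0.4809 months

t ≈ 0.481 months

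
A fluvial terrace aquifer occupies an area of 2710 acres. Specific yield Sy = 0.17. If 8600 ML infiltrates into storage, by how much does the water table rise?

Δh ≈ 4.61 m

A = 2710 acres = 1.097 × 10^7 m²
ΔV = 8600 ML = 8.6 × 10^6 m³
Δh = ΔV / (Sy × A) = 8.6 × 10^6 m³ / (0.17 × 1.097 × 10^7 m²) = 4.613 m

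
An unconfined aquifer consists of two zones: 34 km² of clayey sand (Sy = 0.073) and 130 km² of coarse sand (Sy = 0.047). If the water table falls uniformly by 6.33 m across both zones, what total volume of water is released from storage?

ΔV ≈ 5.44 × 10^7 m³

A₁ = 34 km² = 3.4 × 10^7 m²; A₂ = 130 km² = 1.3 × 10^8 m²
ΔV₁ = 0.073 × 3.4 × 10^7 × 6.33 = 1.571 × 10^7 m³
ΔV₂ = 0.047 × 1.3 × 10^8 × 6.33 = 3.868 × 10^7 m³
ΔV = ΔV₁ + ΔV₂ = 5.439 × 10^7 m³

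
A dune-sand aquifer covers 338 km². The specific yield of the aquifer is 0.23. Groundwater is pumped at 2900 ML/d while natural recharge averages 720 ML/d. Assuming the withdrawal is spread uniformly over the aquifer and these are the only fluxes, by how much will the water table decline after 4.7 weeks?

Δh ≈ 0.923 m

A = 338 km² = 3.38 × 10^8 m²
Net abstraction = 2900 − 720 = 2180 ML/d
Q_net = 2180 ML/d = 2.18 × 10^6 m³/d
t = 4.7 weeks = 32.9 d
ΔV = Q × t = 2.18 × 10^6 m³/d × 32.9 d = 7.172 × 10^7 m³
Δh = ΔV / (Sy × A) = 7.172 × 10^7 / (0.23 × 3.38 × 10^8) = 0.9226 m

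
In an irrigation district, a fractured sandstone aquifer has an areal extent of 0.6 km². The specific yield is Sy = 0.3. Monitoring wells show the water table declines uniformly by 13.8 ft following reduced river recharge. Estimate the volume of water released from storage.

ΔV ≈ 7.57 × 10^5 m³

A = 0.6 km² = 6 × 10^5 m²
Δh = 13.8 ft = 4.206 m
ΔV = Sy × A × Δh = 0.3 × 6 × 10^5 m² × 4.206 m = 7.571 × 10^5 m³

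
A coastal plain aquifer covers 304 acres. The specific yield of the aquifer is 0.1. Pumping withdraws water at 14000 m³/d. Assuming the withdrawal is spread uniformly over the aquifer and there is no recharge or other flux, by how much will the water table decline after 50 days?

Δh ≈ 5.69 m

A = 304 acres = 1.23 × 10^6 m²
ΔV = Q × t = 14000 m³/d × 50 d = 7 × 10^5 m³
Δh = ΔV / (Sy × A) = 7 × 10^5 / (0.1 × 1.23 × 10^6) = 5.69 m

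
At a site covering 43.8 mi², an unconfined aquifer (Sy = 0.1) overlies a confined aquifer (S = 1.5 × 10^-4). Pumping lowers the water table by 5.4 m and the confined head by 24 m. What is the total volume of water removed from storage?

A = 43.8 mi² = 1.134 × 10^8 m²
Unconfined: ΔV_u = Sy × A × Δh_u = 0.1 × 1.134 × 10^8 × 5.4 = 6.126 × 10^7 m³
Confined: ΔV_c = S × A × Δh_c = 1.5 × 10^-4 × 1.134 × 10^8 × 24 = 4.084 × 10^5 m³
Total ΔV = 6.126 × 10^7 + 4.084 × 10^5 = 6.167 × 10^7 m³

ΔV ≈ 6.17 × 10^7 m³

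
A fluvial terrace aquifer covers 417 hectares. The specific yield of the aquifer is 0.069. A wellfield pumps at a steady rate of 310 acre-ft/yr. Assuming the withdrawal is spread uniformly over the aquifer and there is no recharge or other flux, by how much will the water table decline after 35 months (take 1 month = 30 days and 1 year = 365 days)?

A = 417 hectares = 4.17 × 10^6 m²
Q = 310 acre-ft/yr = 1048 m³/d
t = 35 months = 1050 d
ΔV = Q × t = 1048 m³/d × 1050 d = 1.1 × 10^6 m³
Δh = ΔV / (Sy × A) = 1.1 × 10^6 / (0.069 × 4.17 × 10^6) = 3.823 m

Δh ≈ 3.82 m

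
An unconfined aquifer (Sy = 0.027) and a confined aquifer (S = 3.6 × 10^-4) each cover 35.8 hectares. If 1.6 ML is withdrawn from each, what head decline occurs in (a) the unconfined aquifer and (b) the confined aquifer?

Δh_u ≈ 0.166 m; Δh_c ≈ 12.4 m

A = 35.8 hectares = 3.58 × 10^5 m²
ΔV = 1.6 ML = 1600 m³
Unconfined: Δh_u = ΔV/(Sy·A) = 1600/(0.027 × 3.58 × 10^5) = 0.1655 m
Confined: Δh_c = ΔV/(S·A) = 1600/(3.6 × 10^-4 × 3.58 × 10^5) = 12.41 m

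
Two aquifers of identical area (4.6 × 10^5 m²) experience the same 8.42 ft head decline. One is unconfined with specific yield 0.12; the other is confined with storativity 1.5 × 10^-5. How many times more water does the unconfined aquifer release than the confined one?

ΔV_u / ΔV_c ≈ 8000

Δh = 8.42 ft = 2.566 m
Unconfined: ΔV_u = Sy × A × Δh = 0.12 × 4.6 × 10^5 × 2.566 = 1.417 × 10^5 m³
Confined: ΔV_c = S × A × Δh = 1.5 × 10^-5 × 4.6 × 10^5 × 2.566 = 17.71 m³
Ratio = ΔV_u / ΔV_c = Sy / S = 0.12 / 1.5 × 10^-5 = 8000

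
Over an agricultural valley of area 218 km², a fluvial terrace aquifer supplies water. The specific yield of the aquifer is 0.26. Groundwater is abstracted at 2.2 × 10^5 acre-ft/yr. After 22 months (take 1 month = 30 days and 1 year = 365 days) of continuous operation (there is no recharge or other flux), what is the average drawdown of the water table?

Δh ≈ 8.66 m

A = 218 km² = 2.18 × 10^8 m²
Q = 2.2 × 10^5 acre-ft/yr = 7.435 × 10^5 m³/d
t = 22 months = 660 d
ΔV = Q × t = 7.435 × 10^5 m³/d × 660 d = 4.907 × 10^8 m³
Δh = ΔV / (Sy × A) = 4.907 × 10^8 / (0.26 × 2.18 × 10^8) = 8.657 m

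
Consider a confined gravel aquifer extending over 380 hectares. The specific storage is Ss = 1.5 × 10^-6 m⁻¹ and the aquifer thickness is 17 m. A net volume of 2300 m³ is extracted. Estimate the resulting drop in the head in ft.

S = Ss × b = 1.5 × 10^-6 m⁻¹ × 17 m = 2.55 × 10^-5
A = 380 hectares = 3.8 × 10^6 m²
Δh = ΔV / (S × A) = 2300 m³ / (2.55 × 10^-5 × 3.8 × 10^6 m²) = 23.74 m
Δh = 23.74 m = 77.87 ft

Δh ≈ 77.9 ft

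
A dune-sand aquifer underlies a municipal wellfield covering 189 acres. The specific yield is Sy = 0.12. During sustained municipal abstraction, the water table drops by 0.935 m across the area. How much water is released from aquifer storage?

A = 189 acres = 7.649 × 10^5 m²
ΔV = Sy × A × Δh = 0.12 × 7.649 × 10^5 m² × 0.935 m = 85820 m³

ΔV ≈ 85800 m³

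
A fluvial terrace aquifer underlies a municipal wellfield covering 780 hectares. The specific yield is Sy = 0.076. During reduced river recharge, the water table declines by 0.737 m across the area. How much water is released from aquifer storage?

ΔV ≈ 4.37 × 10^5 m³

A = 780 hectares = 7.8 × 10^6 m²
ΔV = Sy × A × Δh = 0.076 × 7.8 × 10^6 m² × 0.737 m = 4.369 × 10^5 m³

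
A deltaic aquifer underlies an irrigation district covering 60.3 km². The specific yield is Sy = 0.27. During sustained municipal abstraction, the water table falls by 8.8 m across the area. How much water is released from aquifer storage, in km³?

ΔV ≈ 0.143 km³

A = 60.3 km² = 6.03 × 10^7 m²
ΔV = Sy × A × Δh = 0.27 × 6.03 × 10^7 m² × 8.8 m = 1.433 × 10^8 m³
ΔV = 1.433 × 10^8 m³ = 0.1433 km³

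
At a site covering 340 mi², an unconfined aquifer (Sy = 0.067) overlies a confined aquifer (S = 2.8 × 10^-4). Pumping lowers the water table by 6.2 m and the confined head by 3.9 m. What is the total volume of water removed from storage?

ΔV ≈ 3.67 × 10^8 m³

A = 340 mi² = 8.806 × 10^8 m²
Unconfined: ΔV_u = Sy × A × Δh_u = 0.067 × 8.806 × 10^8 × 6.2 = 3.658 × 10^8 m³
Confined: ΔV_c = S × A × Δh_c = 2.8 × 10^-4 × 8.806 × 10^8 × 3.9 = 9.616 × 10^5 m³
Total ΔV = 3.658 × 10^8 + 9.616 × 10^5 = 3.668 × 10^8 m³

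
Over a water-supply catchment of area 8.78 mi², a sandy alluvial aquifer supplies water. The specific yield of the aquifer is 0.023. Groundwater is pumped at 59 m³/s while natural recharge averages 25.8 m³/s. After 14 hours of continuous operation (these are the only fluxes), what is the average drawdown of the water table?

A = 8.78 mi² = 2.274 × 10^7 m²
Net abstraction = 59 − 25.8 = 33.2 m³/s
Q_net = 33.2 m³/s = 2.868 × 10^6 m³/d
t = 14 hours = 0.5833 d
ΔV = Q × t = 2.868 × 10^6 m³/d × 0.5833 d = 1.673 × 10^6 m³
Δh = ΔV / (Sy × A) = 1.673 × 10^6 / (0.023 × 2.274 × 10^7) = 3.199 m

Δh ≈ 3.2 m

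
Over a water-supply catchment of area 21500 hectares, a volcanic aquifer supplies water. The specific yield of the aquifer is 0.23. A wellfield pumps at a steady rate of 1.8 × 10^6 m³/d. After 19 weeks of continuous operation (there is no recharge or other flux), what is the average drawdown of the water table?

A = 21500 hectares = 2.15 × 10^8 m²
t = 19 weeks = 133 d
ΔV = Q × t = 1.8 × 10^6 m³/d × 133 d = 2.394 × 10^8 m³
Δh = ΔV / (Sy × A) = 2.394 × 10^8 / (0.23 × 2.15 × 10^8) = 4.841 m

Δh ≈ 4.84 m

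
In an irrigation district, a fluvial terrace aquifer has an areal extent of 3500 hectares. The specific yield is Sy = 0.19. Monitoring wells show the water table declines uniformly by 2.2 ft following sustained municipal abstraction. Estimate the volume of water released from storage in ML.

ΔV ≈ 4460 ML

A = 3500 hectares = 3.5 × 10^7 m²
Δh = 2.2 ft = 0.6706 m
ΔV = Sy × A × Δh = 0.19 × 3.5 × 10^7 m² × 0.6706 m = 4.459 × 10^6 m³
ΔV = 4.459 × 10^6 m³ = 4459 ML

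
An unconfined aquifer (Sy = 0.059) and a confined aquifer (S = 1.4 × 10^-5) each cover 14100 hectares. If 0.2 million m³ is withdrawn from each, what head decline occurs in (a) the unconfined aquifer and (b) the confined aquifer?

A = 14100 hectares = 1.41 × 10^8 m²
ΔV = 0.2 million m³ = 2 × 10^5 m³
Unconfined: Δh_u = ΔV/(Sy·A) = 2 × 10^5/(0.059 × 1.41 × 10^8) = 0.02404 m
Confined: Δh_c = ΔV/(S·A) = 2 × 10^5/(1.4 × 10^-5 × 1.41 × 10^8) = 101.3 m

Δh_u ≈ 0.024 m; Δh_c ≈ 101 m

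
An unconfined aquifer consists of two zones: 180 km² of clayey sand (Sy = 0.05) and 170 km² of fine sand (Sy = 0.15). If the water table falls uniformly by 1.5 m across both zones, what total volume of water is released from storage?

A₁ = 180 km² = 1.8 × 10^8 m²; A₂ = 170 km² = 1.7 × 10^8 m²
ΔV₁ = 0.05 × 1.8 × 10^8 × 1.5 = 1.35 × 10^7 m³
ΔV₂ = 0.15 × 1.7 × 10^8 × 1.5 = 3.825 × 10^7 m³
ΔV = ΔV₁ + ΔV₂ = 5.175 × 10^7 m³

ΔV ≈ 5.17 × 10^7 m³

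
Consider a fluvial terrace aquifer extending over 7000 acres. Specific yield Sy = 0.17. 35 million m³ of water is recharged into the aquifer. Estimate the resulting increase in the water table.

Δh ≈ 7.27 m

A = 7000 acres = 2.833 × 10^7 m²
ΔV = 35 million m³ = 3.5 × 10^7 m³
Δh = ΔV / (Sy × A) = 3.5 × 10^7 m³ / (0.17 × 2.833 × 10^7 m²) = 7.268 m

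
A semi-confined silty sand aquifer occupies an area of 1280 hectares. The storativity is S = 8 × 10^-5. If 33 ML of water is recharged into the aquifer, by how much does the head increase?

A = 1280 hectares = 1.28 × 10^7 m²
ΔV = 33 ML = 33000 m³
Δh = ΔV / (S × A) = 33000 m³ / (8 × 10^-5 × 1.28 × 10^7 m²) = 32.23 m

Δh ≈ 32.2 m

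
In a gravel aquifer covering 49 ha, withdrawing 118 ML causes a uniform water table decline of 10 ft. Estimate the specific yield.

A = 49 ha = 4.9 × 10^5 m²
Δh = 10 ft = 3.048 m
ΔV = 118 ML = 1.18 × 10^5 m³
Sy = ΔV / (A × Δh) = 1.18 × 10^5 m³ / (4.9 × 10^5 m² × 3.048 m) = 0.07901

Sy ≈ 0.079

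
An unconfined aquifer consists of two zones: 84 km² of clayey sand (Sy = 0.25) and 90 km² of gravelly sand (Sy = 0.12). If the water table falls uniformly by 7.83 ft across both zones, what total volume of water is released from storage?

ΔV ≈ 7.59 × 10^7 m³

A₁ = 84 km² = 8.4 × 10^7 m²; A₂ = 90 km² = 9 × 10^7 m²
Δh = 7.83 ft = 2.387 m
ΔV₁ = 0.25 × 8.4 × 10^7 × 2.387 = 5.012 × 10^7 m³
ΔV₂ = 0.12 × 9 × 10^7 × 2.387 = 2.578 × 10^7 m³
ΔV = ΔV₁ + ΔV₂ = 7.589 × 10^7 m³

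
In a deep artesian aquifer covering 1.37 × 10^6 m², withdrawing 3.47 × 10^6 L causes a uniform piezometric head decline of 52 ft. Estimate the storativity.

S ≈ 1.6 × 10^-4

Δh = 52 ft = 15.85 m
ΔV = 3.47 × 10^6 L = 3470 m³
S = ΔV / (A × Δh) = 3470 m³ / (1.37 × 10^6 m² × 15.85 m) = 1.598 × 10^-4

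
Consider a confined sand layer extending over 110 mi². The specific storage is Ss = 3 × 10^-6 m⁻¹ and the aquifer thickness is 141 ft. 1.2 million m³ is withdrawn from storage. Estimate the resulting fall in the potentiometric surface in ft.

b = 141 ft = 42.98 m
S = Ss × b = 3 × 10^-6 m⁻¹ × 42.98 m = 1.289 × 10^-4
A = 110 mi² = 2.849 × 10^8 m²
ΔV = 1.2 million m³ = 1.2 × 10^6 m³
Δh = ΔV / (S × A) = 1.2 × 10^6 m³ / (1.289 × 10^-4 × 2.849 × 10^8 m²) = 32.67 m
Δh = 32.67 m = 107.2 ft

Δh ≈ 107 ft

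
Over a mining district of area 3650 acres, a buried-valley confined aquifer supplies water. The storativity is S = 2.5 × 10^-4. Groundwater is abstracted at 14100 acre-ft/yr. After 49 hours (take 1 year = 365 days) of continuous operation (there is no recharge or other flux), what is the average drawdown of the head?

Δh ≈ 26.3 m

A = 3650 acres = 1.477 × 10^7 m²
Q = 14100 acre-ft/yr = 47650 m³/d
t = 49 hours = 2.042 d
ΔV = Q × t = 47650 m³/d × 2.042 d = 97280 m³
Δh = ΔV / (S × A) = 97280 / (2.5 × 10^-4 × 1.477 × 10^7) = 26.34 m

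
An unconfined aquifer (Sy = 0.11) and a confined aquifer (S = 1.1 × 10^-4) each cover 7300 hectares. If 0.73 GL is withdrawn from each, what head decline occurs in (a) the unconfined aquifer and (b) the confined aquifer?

A = 7300 hectares = 7.3 × 10^7 m²
ΔV = 0.73 GL = 7.3 × 10^5 m³
Unconfined: Δh_u = ΔV/(Sy·A) = 7.3 × 10^5/(0.11 × 7.3 × 10^7) = 0.09091 m
Confined: Δh_c = ΔV/(S·A) = 7.3 × 10^5/(1.1 × 10^-4 × 7.3 × 10^7) = 90.91 m

Δh_u ≈ 0.0909 m; Δh_c ≈ 90.9 m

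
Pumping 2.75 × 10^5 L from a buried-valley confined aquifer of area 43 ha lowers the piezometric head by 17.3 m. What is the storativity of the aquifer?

S ≈ 3.7 × 10^-5

A = 43 ha = 4.3 × 10^5 m²
ΔV = 2.75 × 10^5 L = 275 m³
S = ΔV / (A × Δh) = 275 m³ / (4.3 × 10^5 m² × 17.3 m) = 3.697 × 10^-5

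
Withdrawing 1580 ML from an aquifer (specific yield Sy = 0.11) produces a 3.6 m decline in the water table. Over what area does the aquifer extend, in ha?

A ≈ 399 ha

ΔV = 1580 ML = 1.58 × 10^6 m³
A = ΔV / (Sy × Δh) = 1.58 × 10^6 / (0.11 × 3.6) = 3.99 × 10^6 m²
A = 3.99 × 10^6 m² = 399 ha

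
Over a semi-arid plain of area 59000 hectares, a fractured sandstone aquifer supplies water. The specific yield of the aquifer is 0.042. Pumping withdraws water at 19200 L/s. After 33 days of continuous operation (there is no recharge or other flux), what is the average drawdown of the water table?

A = 59000 hectares = 5.9 × 10^8 m²
Q = 19200 L/s = 1.659 × 10^6 m³/d
ΔV = Q × t = 1.659 × 10^6 m³/d × 33 d = 5.474 × 10^7 m³
Δh = ΔV / (Sy × A) = 5.474 × 10^7 / (0.042 × 5.9 × 10^8) = 2.209 m

Δh ≈ 2.21 m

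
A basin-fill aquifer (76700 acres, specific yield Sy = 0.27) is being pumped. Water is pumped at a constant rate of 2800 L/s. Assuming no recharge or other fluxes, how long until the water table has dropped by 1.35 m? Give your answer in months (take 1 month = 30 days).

A = 76700 acres = 3.104 × 10^8 m²
ΔV = Sy × A × Δh = 0.27 × 3.104 × 10^8 × 1.35 = 1.131 × 10^8 m³
Q = 2800 L/s = 2.419 × 10^5 m³/d
t = ΔV / Q = 1.131 × 10^8 m³ / 2.419 × 10^5 m³/d = 467.7 d
t = 467.7 d ≈ 15.59 months

t ≈ 15.6 months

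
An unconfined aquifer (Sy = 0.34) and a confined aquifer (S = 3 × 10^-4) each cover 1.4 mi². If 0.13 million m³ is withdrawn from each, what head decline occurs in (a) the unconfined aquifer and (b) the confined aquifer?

Δh_u ≈ 0.105 m; Δh_c ≈ 120 m

A = 1.4 mi² = 3.626 × 10^6 m²
ΔV = 0.13 million m³ = 1.3 × 10^5 m³
Unconfined: Δh_u = ΔV/(Sy·A) = 1.3 × 10^5/(0.34 × 3.626 × 10^6) = 0.1054 m
Confined: Δh_c = ΔV/(S·A) = 1.3 × 10^5/(3 × 10^-4 × 3.626 × 10^6) = 119.5 m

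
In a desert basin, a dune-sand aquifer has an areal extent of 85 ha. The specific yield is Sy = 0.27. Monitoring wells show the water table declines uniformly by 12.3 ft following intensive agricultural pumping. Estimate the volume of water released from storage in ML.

ΔV ≈ 860 ML

A = 85 ha = 8.5 × 10^5 m²
Δh = 12.3 ft = 3.749 m
ΔV = Sy × A × Δh = 0.27 × 8.5 × 10^5 m² × 3.749 m = 8.604 × 10^5 m³
ΔV = 8.604 × 10^5 m³ = 860.4 ML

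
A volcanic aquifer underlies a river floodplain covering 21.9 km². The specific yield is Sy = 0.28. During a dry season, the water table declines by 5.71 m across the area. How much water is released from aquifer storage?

A = 21.9 km² = 2.19 × 10^7 m²
ΔV = Sy × A × Δh = 0.28 × 2.19 × 10^7 m² × 5.71 m = 3.501 × 10^7 m³

ΔV ≈ 3.5 × 10^7 m³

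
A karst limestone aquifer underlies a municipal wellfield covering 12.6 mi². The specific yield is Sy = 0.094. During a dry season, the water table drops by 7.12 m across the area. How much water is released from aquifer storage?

A = 12.6 mi² = 3.263 × 10^7 m²
ΔV = Sy × A × Δh = 0.094 × 3.263 × 10^7 m² × 7.12 m = 2.184 × 10^7 m³

ΔV ≈ 2.18 × 10^7 m³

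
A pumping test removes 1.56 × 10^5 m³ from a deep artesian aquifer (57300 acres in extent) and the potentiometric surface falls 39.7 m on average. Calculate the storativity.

S ≈ 1.7 × 10^-5

A = 57300 acres = 2.319 × 10^8 m²
S = ΔV / (A × Δh) = 1.56 × 10^5 m³ / (2.319 × 10^8 m² × 39.7 m) = 1.695 × 10^-5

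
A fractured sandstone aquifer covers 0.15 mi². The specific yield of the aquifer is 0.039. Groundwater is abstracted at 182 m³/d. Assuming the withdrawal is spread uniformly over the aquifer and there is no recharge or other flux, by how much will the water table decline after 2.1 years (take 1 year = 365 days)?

A = 0.15 mi² = 3.885 × 10^5 m²
t = 2.1 years = 766.5 d
ΔV = Q × t = 182 m³/d × 766.5 d = 1.395 × 10^5 m³
Δh = ΔV / (Sy × A) = 1.395 × 10^5 / (0.039 × 3.885 × 10^5) = 9.207 m

Δh ≈ 9.21 m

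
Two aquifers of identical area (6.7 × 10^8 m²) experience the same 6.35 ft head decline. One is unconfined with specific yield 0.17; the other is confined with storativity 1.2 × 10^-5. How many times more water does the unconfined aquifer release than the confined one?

Δh = 6.35 ft = 1.935 m
Unconfined: ΔV_u = Sy × A × Δh = 0.17 × 6.7 × 10^8 × 1.935 = 2.205 × 10^8 m³
Confined: ΔV_c = S × A × Δh = 1.2 × 10^-5 × 6.7 × 10^8 × 1.935 = 15560 m³
Ratio = ΔV_u / ΔV_c = Sy / S = 0.17 / 1.2 × 10^-5 = 14170

ΔV_u / ΔV_c ≈ 14200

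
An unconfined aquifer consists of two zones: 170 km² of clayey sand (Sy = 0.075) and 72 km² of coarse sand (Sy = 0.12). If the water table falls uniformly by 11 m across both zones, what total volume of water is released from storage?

ΔV ≈ 2.35 × 10^8 m³

A₁ = 170 km² = 1.7 × 10^8 m²; A₂ = 72 km² = 7.2 × 10^7 m²
ΔV₁ = 0.075 × 1.7 × 10^8 × 11 = 1.403 × 10^8 m³
ΔV₂ = 0.12 × 7.2 × 10^7 × 11 = 9.504 × 10^7 m³
ΔV = ΔV₁ + ΔV₂ = 2.353 × 10^8 m³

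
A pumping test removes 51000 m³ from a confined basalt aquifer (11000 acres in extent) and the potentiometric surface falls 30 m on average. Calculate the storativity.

S ≈ 3.8 × 10^-5

A = 11000 acres = 4.452 × 10^7 m²
S = ΔV / (A × Δh) = 51000 m³ / (4.452 × 10^7 m² × 30 m) = 3.819 × 10^-5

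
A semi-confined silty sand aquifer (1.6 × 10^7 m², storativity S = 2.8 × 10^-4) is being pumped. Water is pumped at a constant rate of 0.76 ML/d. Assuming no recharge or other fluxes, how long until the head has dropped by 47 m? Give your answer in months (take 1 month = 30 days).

t ≈ 9.24 months

ΔV = S × A × Δh = 2.8 × 10^-4 × 1.6 × 10^7 × 47 = 2.106 × 10^5 m³
Q = 0.76 ML/d = 760 m³/d
t = ΔV / Q = 2.106 × 10^5 m³ / 760 m³/d = 277.1 d
t = 277.1 d ≈ 9.235 months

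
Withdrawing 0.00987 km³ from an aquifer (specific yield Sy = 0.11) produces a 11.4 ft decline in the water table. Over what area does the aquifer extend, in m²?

A ≈ 2.58 × 10^7 m²

Δh = 11.4 ft = 3.475 m
ΔV = 0.00987 km³ = 9.87 × 10^6 m³
A = ΔV / (Sy × Δh) = 9.87 × 10^6 / (0.11 × 3.475) = 2.582 × 10^7 m²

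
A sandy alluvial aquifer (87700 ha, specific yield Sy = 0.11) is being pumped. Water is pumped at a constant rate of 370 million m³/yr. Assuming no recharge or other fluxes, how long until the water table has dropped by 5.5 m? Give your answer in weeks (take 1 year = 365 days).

A = 87700 ha = 8.77 × 10^8 m²
ΔV = Sy × A × Δh = 0.11 × 8.77 × 10^8 × 5.5 = 5.306 × 10^8 m³
Q = 370 million m³/yr = 1.014 × 10^6 m³/d
t = ΔV / Q = 5.306 × 10^8 m³ / 1.014 × 10^6 m³/d = 523.4 d
t = 523.4 d ≈ 74.77 weeks

t ≈ 74.8 weeks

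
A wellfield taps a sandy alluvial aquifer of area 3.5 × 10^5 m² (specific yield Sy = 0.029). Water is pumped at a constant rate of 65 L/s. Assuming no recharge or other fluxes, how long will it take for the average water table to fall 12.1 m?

t ≈ 21.9 days

ΔV = Sy × A × Δh = 0.029 × 3.5 × 10^5 × 12.1 = 1.228 × 10^5 m³
Q = 65 L/s = 5616 m³/d
t = ΔV / Q = 1.228 × 10^5 m³ / 5616 m³/d = 21.87 d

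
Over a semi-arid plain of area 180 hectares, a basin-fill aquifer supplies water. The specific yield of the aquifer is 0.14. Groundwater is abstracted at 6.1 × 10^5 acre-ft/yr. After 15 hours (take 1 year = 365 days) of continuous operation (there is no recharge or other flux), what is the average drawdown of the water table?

A = 180 hectares = 1.8 × 10^6 m²
Q = 6.1 × 10^5 acre-ft/yr = 2.061 × 10^6 m³/d
t = 15 hours = 0.625 d
ΔV = Q × t = 2.061 × 10^6 m³/d × 0.625 d = 1.288 × 10^6 m³
Δh = ΔV / (Sy × A) = 1.288 × 10^6 / (0.14 × 1.8 × 10^6) = 5.113 m

Δh ≈ 5.11 m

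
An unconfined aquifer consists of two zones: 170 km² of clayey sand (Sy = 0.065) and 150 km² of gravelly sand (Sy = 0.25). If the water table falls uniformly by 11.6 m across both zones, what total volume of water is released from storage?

ΔV ≈ 5.63 × 10^8 m³

A₁ = 170 km² = 1.7 × 10^8 m²; A₂ = 150 km² = 1.5 × 10^8 m²
ΔV₁ = 0.065 × 1.7 × 10^8 × 11.6 = 1.282 × 10^8 m³
ΔV₂ = 0.25 × 1.5 × 10^8 × 11.6 = 4.35 × 10^8 m³
ΔV = ΔV₁ + ΔV₂ = 5.632 × 10^8 m³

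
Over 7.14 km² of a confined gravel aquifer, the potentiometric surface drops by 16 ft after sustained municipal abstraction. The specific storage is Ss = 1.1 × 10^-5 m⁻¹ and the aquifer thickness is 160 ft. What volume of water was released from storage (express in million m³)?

ΔV ≈ 0.0187 million m³

b = 160 ft = 48.77 m
S = Ss × b = 1.1 × 10^-5 m⁻¹ × 48.77 m = 5.364 × 10^-4
A = 7.14 km² = 7.14 × 10^6 m²
Δh = 16 ft = 4.877 m
ΔV = S × A × Δh = 5.364 × 10^-4 × 7.14 × 10^6 m² × 4.877 m = 18680 m³
ΔV = 18680 m³ = 0.01868 million m³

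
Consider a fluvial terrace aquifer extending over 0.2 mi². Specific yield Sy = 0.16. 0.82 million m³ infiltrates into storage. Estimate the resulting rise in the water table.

A = 0.2 mi² = 5.18 × 10^5 m²
ΔV = 0.82 million m³ = 8.2 × 10^5 m³
Δh = ΔV / (Sy × A) = 8.2 × 10^5 m³ / (0.16 × 5.18 × 10^5 m²) = 9.894 m

Δh ≈ 9.89 m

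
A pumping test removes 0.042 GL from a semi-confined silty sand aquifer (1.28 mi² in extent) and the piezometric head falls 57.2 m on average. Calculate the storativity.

S ≈ 2.2 × 10^-4

A = 1.28 mi² = 3.315 × 10^6 m²
ΔV = 0.042 GL = 42000 m³
S = ΔV / (A × Δh) = 42000 m³ / (3.315 × 10^6 m² × 57.2 m) = 2.215 × 10^-4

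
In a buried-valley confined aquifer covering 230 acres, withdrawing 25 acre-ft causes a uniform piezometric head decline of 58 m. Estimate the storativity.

S ≈ 5.7 × 10^-4

A = 230 acres = 9.308 × 10^5 m²
ΔV = 25 acre-ft = 30840 m³
S = ΔV / (A × Δh) = 30840 m³ / (9.308 × 10^5 m² × 58 m) = 5.712 × 10^-4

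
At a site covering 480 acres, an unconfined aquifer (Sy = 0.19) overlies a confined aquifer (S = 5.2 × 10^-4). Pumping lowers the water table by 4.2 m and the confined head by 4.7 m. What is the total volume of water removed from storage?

ΔV ≈ 1.55 × 10^6 m³

A = 480 acres = 1.942 × 10^6 m²
Unconfined: ΔV_u = Sy × A × Δh_u = 0.19 × 1.942 × 10^6 × 4.2 = 1.55 × 10^6 m³
Confined: ΔV_c = S × A × Δh_c = 5.2 × 10^-4 × 1.942 × 10^6 × 4.7 = 4747 m³
Total ΔV = 1.55 × 10^6 + 4747 = 1.555 × 10^6 m³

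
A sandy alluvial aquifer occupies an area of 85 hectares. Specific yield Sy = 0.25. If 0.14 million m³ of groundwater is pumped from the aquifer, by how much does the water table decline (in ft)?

Δh ≈ 2.16 ft

A = 85 hectares = 8.5 × 10^5 m²
ΔV = 0.14 million m³ = 1.4 × 10^5 m³
Δh = ΔV / (Sy × A) = 1.4 × 10^5 m³ / (0.25 × 8.5 × 10^5 m²) = 0.6588 m
Δh = 0.6588 m = 2.161 ft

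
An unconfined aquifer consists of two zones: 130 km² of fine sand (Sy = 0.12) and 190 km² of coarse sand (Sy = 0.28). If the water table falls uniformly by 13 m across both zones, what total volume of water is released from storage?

A₁ = 130 km² = 1.3 × 10^8 m²; A₂ = 190 km² = 1.9 × 10^8 m²
ΔV₁ = 0.12 × 1.3 × 10^8 × 13 = 2.028 × 10^8 m³
ΔV₂ = 0.28 × 1.9 × 10^8 × 13 = 6.916 × 10^8 m³
ΔV = ΔV₁ + ΔV₂ = 8.944 × 10^8 m³

ΔV ≈ 8.94 × 10^8 m³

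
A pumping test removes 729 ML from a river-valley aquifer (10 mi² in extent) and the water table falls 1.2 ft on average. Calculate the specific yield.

A = 10 mi² = 2.59 × 10^7 m²
Δh = 1.2 ft = 0.3658 m
ΔV = 729 ML = 7.29 × 10^5 m³
Sy = ΔV / (A × Δh) = 7.29 × 10^5 m³ / (2.59 × 10^7 m² × 0.3658 m) = 0.07695

Sy ≈ 0.077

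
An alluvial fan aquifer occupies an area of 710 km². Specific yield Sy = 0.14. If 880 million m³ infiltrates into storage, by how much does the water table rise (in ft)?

Δh ≈ 29 ft

A = 710 km² = 7.1 × 10^8 m²
ΔV = 880 million m³ = 8.8 × 10^8 m³
Δh = ΔV / (Sy × A) = 8.8 × 10^8 m³ / (0.14 × 7.1 × 10^8 m²) = 8.853 m
Δh = 8.853 m = 29.05 ft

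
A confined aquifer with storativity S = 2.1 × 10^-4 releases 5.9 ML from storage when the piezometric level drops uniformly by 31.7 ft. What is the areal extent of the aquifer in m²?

A ≈ 2.91 × 10^6 m²

Δh = 31.7 ft = 9.662 m
ΔV = 5.9 ML = 5900 m³
A = ΔV / (S × Δh) = 5900 / (2.1 × 10^-4 × 9.662) = 2.908 × 10^6 m²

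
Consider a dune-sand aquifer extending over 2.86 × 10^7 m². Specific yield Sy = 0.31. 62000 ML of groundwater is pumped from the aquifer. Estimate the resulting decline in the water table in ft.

Δh ≈ 22.9 ft

ΔV = 62000 ML = 6.2 × 10^7 m³
Δh = ΔV / (Sy × A) = 6.2 × 10^7 m³ / (0.31 × 2.86 × 10^7 m²) = 6.993 m
Δh = 6.993 m = 22.94 ft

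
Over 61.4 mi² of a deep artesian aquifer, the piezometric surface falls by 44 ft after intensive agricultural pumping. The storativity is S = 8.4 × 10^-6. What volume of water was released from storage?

ΔV ≈ 17900 m³

A = 61.4 mi² = 1.59 × 10^8 m²
Δh = 44 ft = 13.41 m
ΔV = S × A × Δh = 8.4 × 10^-6 × 1.59 × 10^8 m² × 13.41 m = 17910 m³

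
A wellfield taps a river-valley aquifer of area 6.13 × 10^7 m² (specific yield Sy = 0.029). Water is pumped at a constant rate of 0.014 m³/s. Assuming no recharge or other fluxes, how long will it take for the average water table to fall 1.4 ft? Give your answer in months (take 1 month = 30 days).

t ≈ 20.9 months

Δh = 1.4 ft = 0.4267 m
ΔV = Sy × A × Δh = 0.029 × 6.13 × 10^7 × 0.4267 = 7.586 × 10^5 m³
Q = 0.014 m³/s = 1210 m³/d
t = ΔV / Q = 7.586 × 10^5 m³ / 1210 m³/d = 627.1 d
t = 627.1 d ≈ 20.9 months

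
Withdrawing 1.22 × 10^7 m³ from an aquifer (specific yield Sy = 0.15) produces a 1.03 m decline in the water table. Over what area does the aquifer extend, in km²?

A = ΔV / (Sy × Δh) = 1.22 × 10^7 / (0.15 × 1.03) = 7.896 × 10^7 m²
A = 7.896 × 10^7 m² = 78.96 km²

A ≈ 79 km²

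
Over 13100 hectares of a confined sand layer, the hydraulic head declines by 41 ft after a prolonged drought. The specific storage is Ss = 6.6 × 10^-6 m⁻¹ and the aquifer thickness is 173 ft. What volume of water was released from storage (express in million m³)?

b = 173 ft = 52.73 m
S = Ss × b = 6.6 × 10^-6 m⁻¹ × 52.73 m = 3.48 × 10^-4
A = 13100 hectares = 1.31 × 10^8 m²
Δh = 41 ft = 12.5 m
ΔV = S × A × Δh = 3.48 × 10^-4 × 1.31 × 10^8 m² × 12.5 m = 5.697 × 10^5 m³
ΔV = 5.697 × 10^5 m³ = 0.5697 million m³

ΔV ≈ 0.57 million m³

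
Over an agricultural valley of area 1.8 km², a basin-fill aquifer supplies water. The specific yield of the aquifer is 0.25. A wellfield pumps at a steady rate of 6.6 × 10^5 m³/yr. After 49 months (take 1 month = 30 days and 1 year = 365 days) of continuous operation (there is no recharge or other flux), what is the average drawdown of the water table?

A = 1.8 km² = 1.8 × 10^6 m²
Q = 6.6 × 10^5 m³/yr = 1808 m³/d
t = 49 months = 1470 d
ΔV = Q × t = 1808 m³/d × 1470 d = 2.658 × 10^6 m³
Δh = ΔV / (Sy × A) = 2.658 × 10^6 / (0.25 × 1.8 × 10^6) = 5.907 m

Δh ≈ 5.91 m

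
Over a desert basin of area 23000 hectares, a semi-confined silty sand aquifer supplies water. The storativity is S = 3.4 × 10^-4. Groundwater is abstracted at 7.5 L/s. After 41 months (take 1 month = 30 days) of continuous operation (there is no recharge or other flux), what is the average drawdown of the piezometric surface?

A = 23000 hectares = 2.3 × 10^8 m²
Q = 7.5 L/s = 648 m³/d
t = 41 months = 1230 d
ΔV = Q × t = 648 m³/d × 1230 d = 7.97 × 10^5 m³
Δh = ΔV / (S × A) = 7.97 × 10^5 / (3.4 × 10^-4 × 2.3 × 10^8) = 10.19 m

Δh ≈ 10.2 m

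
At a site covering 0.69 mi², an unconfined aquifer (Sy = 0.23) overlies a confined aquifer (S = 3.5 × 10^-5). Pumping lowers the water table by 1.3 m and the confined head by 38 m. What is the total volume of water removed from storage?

ΔV ≈ 5.37 × 10^5 m³

A = 0.69 mi² = 1.787 × 10^6 m²
Unconfined: ΔV_u = Sy × A × Δh_u = 0.23 × 1.787 × 10^6 × 1.3 = 5.343 × 10^5 m³
Confined: ΔV_c = S × A × Δh_c = 3.5 × 10^-5 × 1.787 × 10^6 × 38 = 2377 m³
Total ΔV = 5.343 × 10^5 + 2377 = 5.367 × 10^5 m³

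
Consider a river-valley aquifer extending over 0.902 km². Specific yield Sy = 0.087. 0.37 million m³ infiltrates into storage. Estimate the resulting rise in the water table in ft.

A = 0.902 km² = 9.02 × 10^5 m²
ΔV = 0.37 million m³ = 3.7 × 10^5 m³
Δh = ΔV / (Sy × A) = 3.7 × 10^5 m³ / (0.087 × 9.02 × 10^5 m²) = 4.715 m
Δh = 4.715 m = 15.47 ft

Δh ≈ 15.5 ft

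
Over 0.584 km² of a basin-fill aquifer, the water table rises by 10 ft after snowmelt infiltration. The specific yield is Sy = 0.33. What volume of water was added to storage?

ΔV ≈ 5.87 × 10^5 m³

A = 0.584 km² = 5.84 × 10^5 m²
Δh = 10 ft = 3.048 m
ΔV = Sy × A × Δh = 0.33 × 5.84 × 10^5 m² × 3.048 m = 5.874 × 10^5 m³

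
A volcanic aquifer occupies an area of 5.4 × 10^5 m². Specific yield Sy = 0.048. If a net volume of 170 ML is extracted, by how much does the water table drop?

ΔV = 170 ML = 1.7 × 10^5 m³
Δh = ΔV / (Sy × A) = 1.7 × 10^5 m³ / (0.048 × 5.4 × 10^5 m²) = 6.559 m

Δh ≈ 6.56 m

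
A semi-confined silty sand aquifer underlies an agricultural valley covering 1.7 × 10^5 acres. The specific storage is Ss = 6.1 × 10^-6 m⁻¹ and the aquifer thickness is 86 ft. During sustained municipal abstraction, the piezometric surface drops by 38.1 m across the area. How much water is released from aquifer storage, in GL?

ΔV ≈ 4.19 GL

b = 86 ft = 26.21 m
S = Ss × b = 6.1 × 10^-6 m⁻¹ × 26.21 m = 1.599 × 10^-4
A = 1.7 × 10^5 acres = 6.88 × 10^8 m²
ΔV = S × A × Δh = 1.599 × 10^-4 × 6.88 × 10^8 m² × 38.1 m = 4.191 × 10^6 m³
ΔV = 4.191 × 10^6 m³ = 4.191 GL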